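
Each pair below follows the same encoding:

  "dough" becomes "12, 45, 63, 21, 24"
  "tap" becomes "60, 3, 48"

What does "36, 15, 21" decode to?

leg

The formula is n = 3×(alphabet index, a=1).
Undoing it on 36, 15, 21: 36→(36−0)÷3=12=l, 15→(15−0)÷3=5=e, 21→(21−0)÷3=7=g.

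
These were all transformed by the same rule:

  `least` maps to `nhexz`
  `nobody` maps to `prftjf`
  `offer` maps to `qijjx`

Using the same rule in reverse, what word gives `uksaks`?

shovel

In least: l→n is +2, e→h is +3, a→e is +4, s→x is +5 — the shift increases by 1 each position. Each letter shifts forward by (position + 2), i.e. 2, 3, 4, … — the shift grows by one for each successive letter.
Undoing it on uksaks: u−2=s, k−3=h, s−4=o, a−5=v, k−6=e, s−7=l.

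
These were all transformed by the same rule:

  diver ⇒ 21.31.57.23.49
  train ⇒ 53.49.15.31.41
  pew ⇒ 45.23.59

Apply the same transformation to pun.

45.55.41

d(#4)→21 and i(#9)→31: differences scale by 2, so n = 2·pos + 13. The formula is n = 2×(alphabet index, a=1) + 13.
On pun: p=16→45, u=21→55, n=14→41.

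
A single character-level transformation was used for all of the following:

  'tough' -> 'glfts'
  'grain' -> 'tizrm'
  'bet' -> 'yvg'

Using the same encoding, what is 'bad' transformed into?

This is the alphabet-reversal cipher (Atbash): a becomes z, b becomes y, etc.
For bad: b↔y, a↔z, d↔w.

yzw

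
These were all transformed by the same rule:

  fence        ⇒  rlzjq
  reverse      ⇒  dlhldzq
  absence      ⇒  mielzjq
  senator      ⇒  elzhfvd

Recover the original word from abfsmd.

Shifts by position in fence: pos 0: f→r (+12), pos 1: e→l (+7), pos 2: n→z (+12), pos 3: c→j (+7) — repeating every 2. The shifts repeat in a cycle of length 2: positions 0,1,… shift by +12, +7, then the pattern repeats.
Decoding abfsmd: a−12=o, b−7=u, f−12=t, s−7=l, m−12=a, d−7=w.

outlaw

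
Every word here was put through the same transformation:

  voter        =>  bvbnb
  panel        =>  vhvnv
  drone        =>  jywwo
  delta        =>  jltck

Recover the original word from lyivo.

In voter: v→b is +6, o→v is +7, t→b is +8, e→n is +9 — the shift increases by 1 each position. Each letter shifts forward by (position + 6), i.e. 6, 7, 8, … — the shift grows by one for each successive letter.
Decoding lyivo: l−6=f, y−7=r, i−8=a, v−9=m, o−10=e.

frame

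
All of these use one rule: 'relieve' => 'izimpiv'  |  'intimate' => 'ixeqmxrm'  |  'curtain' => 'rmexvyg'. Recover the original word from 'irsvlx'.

throne

The output letters match the input read backwards, each shifted +4: relieve reversed is eveiler. Read the word backwards and shift each letter +4.
Undoing it on irsvlx: shift back: i−4=e, r−4=n, s−4=o, v−4=r, l−4=h, x−4=t → enorht; then reverse → throne.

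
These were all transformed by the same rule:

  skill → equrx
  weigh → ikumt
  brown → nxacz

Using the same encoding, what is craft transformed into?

Shifts by position in skill: pos 0: s→e (+12), pos 1: k→q (+6), pos 2: i→u (+12), pos 3: l→r (+6) — repeating every 2. It's a Vigenère-style cipher with numeric key [12,6]: position i shifts by key[i mod 2].
On craft: c+12=o, r+6=x, a+12=m, f+6=l, t+12=f.

oxmlf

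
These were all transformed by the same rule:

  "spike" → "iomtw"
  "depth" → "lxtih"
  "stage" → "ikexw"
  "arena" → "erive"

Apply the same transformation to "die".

The word is reversed, then every letter is shifted forward by 4.
Applying it to die: reverse → eid; then shift: e+4=i, i+4=m, d+4=h.

imh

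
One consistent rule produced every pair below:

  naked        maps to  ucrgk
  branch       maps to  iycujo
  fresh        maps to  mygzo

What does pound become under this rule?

The shift depends on letter class: consonant n→u is +7, but vowel a→c is +2. Two shifts are in play — +2 for a/e/i/o/u, +7 for every other letter.
Applying it to pound: p(cons)+7=w, o(vowel)+2=q, u(vowel)+2=w, n(cons)+7=u, d(cons)+7=k.

wqwuk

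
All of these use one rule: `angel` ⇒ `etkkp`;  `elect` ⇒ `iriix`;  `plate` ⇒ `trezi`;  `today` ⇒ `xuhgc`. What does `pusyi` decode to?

Shifts by position in angel: pos 0: a→e (+4), pos 1: n→t (+6), pos 2: g→k (+4), pos 3: e→k (+6) — repeating every 2. The shifts repeat in a cycle of length 2: positions 0,1,… shift by +4, +6, then the pattern repeats.
Undoing it on pusyi: p−4=l, u−6=o, s−4=o, y−6=s, i−4=e.

loose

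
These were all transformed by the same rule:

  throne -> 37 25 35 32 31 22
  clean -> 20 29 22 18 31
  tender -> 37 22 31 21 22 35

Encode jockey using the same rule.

t is letter #20 and maps to 37: an offset of 17. The number is (letter's place in the alphabet, a=1) + 17.
For jockey: j=10→27, o=15→32, c=3→20, k=11→28, e=5→22, y=25→42.

27 32 20 28 22 42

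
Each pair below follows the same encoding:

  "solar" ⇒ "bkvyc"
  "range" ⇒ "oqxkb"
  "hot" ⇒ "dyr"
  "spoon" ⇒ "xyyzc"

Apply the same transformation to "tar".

The output letters match the input read backwards, each shifted +10: solar reversed is ralos. Read the word backwards and shift each letter +10.
On tar: reverse → rat; then shift: r+10=b, a+10=k, t+10=d.

bkd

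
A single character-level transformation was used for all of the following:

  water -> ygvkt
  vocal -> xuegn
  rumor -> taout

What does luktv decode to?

joint

Shifts by position in water: pos 0: w→y (+2), pos 1: a→g (+6), pos 2: t→v (+2), pos 3: e→k (+6) — repeating every 2. It's a Vigenère-style cipher with numeric key [2,6]: position i shifts by key[i mod 2].
Reversing it on luktv: l−2=j, u−6=o, k−2=i, t−6=n, v−2=t.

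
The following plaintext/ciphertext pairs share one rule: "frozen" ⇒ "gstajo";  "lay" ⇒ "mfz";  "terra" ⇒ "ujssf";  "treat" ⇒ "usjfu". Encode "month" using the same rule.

ntoui

The shift depends on letter class: consonant f→g is +1, but vowel o→t is +5. Two shifts are in play — +5 for a/e/i/o/u, +1 for every other letter.
Applying it to month: m(cons)+1=n, o(vowel)+5=t, n(cons)+1=o, t(cons)+1=u, h(cons)+1=i.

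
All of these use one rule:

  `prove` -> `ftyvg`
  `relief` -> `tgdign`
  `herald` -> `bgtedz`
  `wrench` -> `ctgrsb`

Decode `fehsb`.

p(15)→f(5) and r(17)→t(19) fit y≡7x+4 (mod 26); the inverse of 7 mod 26 is 15. This is an affine cipher: with a=0,…,z=25, each position x becomes (7x+4) mod 26.
Undoing it on fehsb: f(5)→15·(5−4)≡15=p; e(4)→15·(4−4)≡0=a; h(7)→15·(7−4)≡19=t; s(18)→15·(18−4)≡2=c; b(1)→15·(1−4)≡7=h (all mod 26).

patch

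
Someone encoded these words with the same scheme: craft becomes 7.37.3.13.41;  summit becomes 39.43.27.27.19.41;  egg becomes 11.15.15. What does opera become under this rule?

31.33.11.37.3

c(#3)→7 and r(#18)→37: differences scale by 2, so n = 2·pos + 1. Each letter becomes 2×(its alphabet position, a=1..z=26) + 1.
On opera: o=15→31, p=16→33, e=5→11, r=18→37, a=1→3.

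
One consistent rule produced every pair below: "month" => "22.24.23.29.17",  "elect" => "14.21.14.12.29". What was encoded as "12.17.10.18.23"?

chain

The number is (letter's place in the alphabet, a=1) + 9.
Undoing it on 12.17.10.18.23: 12→(12−9)÷1=3=c, 17→(17−9)÷1=8=h, 10→(10−9)÷1=1=a, 18→(18−9)÷1=9=i, 23→(23−9)÷1=14=n.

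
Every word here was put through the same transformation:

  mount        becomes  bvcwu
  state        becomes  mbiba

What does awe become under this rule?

The output letters match the input read backwards, each shifted +8: mount reversed is tnuom. Two steps: reverse the string, then apply a Caesar shift of +8.
For awe: reverse → ewa; then shift: e+8=m, w+8=e, a+8=i.

mei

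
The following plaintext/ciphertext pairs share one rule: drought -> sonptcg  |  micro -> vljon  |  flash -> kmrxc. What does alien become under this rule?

rmlbe

Treating letters as 0–25, the rule is x ↦ 9x + 17 (mod 26).
Applying it to alien: a(0)→9·0+17≡17=r; l(11)→9·11+17≡12=m; i(8)→9·8+17≡11=l; e(4)→9·4+17≡1=b; n(13)→9·13+17≡4=e (all mod 26).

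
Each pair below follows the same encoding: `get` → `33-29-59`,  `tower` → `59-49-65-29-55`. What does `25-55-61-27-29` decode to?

With a=1..z=26, the number is 2·pos + 19.
Reversing it on 25-55-61-27-29: 25→(25−19)÷2=3=c, 55→(55−19)÷2=18=r, 61→(61−19)÷2=21=u, 27→(27−19)÷2=4=d, 29→(29−19)÷2=5=e.

crude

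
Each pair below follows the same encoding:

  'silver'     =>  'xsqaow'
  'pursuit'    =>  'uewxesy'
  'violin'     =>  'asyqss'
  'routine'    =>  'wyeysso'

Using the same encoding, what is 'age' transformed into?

The shift depends on letter class: consonant s→x is +5, but vowel i→s is +10. Two shifts are in play — +10 for a/e/i/o/u, +5 for every other letter.
On age: a(vowel)+10=k, g(cons)+5=l, e(vowel)+10=o.

klo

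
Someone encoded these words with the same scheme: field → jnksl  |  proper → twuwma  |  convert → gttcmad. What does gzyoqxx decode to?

cushion

Letter i (0-indexed) is shifted by i+4, so successive shifts are 4, 5, 6, ….
Decoding gzyoqxx: g−4=c, z−5=u, y−6=s, o−7=h, q−8=i, x−9=o, x−10=n.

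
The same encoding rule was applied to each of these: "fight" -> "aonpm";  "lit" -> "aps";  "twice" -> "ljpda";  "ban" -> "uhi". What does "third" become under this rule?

kypoa

The output letters match the input read backwards, each shifted +7: fight reversed is thgif. The word is reversed, then every letter is shifted forward by 7.
For third: reverse → driht; then shift: d+7=k, r+7=y, i+7=p, h+7=o, t+7=a.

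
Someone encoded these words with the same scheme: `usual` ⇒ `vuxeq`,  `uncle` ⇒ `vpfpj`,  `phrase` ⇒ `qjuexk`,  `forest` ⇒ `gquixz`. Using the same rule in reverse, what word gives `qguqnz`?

In usual: u→v is +1, s→u is +2, u→x is +3, a→e is +4 — the shift increases by 1 each position. Letter i (0-indexed) is shifted by i+1, so successive shifts are 1, 2, 3, ….
Decoding qguqnz: q−1=p, g−2=e, u−3=r, q−4=m, n−5=i, z−6=t.

permit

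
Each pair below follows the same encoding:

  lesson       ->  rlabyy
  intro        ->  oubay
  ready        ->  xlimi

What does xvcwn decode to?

round

In lesson: l→r is +6, e→l is +7, s→a is +8, s→b is +9 — the shift increases by 1 each position. The shift increases by 1 at each position, starting from +6: 6, 7, 8, ….
Undoing it on xvcwn: x−6=r, v−7=o, c−8=u, w−9=n, n−10=d.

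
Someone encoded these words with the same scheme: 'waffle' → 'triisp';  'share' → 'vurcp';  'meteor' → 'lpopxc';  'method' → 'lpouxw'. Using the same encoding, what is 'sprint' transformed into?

w(22)→t(19) and a(0)→r(17) fit y≡19x+17 (mod 26); the inverse of 19 mod 26 is 11. This is an affine cipher: with a=0,…,z=25, each position x becomes (19x+17) mod 26.
For sprint: s(18)→19·18+17≡21=v; p(15)→19·15+17≡16=q; r(17)→19·17+17≡2=c; i(8)→19·8+17≡13=n; n(13)→19·13+17≡4=e; t(19)→19·19+17≡14=o (all mod 26).

vqcneo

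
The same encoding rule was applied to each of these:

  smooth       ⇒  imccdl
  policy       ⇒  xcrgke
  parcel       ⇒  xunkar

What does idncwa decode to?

stroke

s(18)→i(8) and m(12)→m(12) fit y≡21x+20 (mod 26); the inverse of 21 mod 26 is 5. Treating letters as 0–25, the rule is x ↦ 21x + 20 (mod 26).
Reversing it on idncwa: i(8)→5·(8−20)≡18=s; d(3)→5·(3−20)≡19=t; n(13)→5·(13−20)≡17=r; c(2)→5·(2−20)≡14=o; w(22)→5·(22−20)≡10=k; a(0)→5·(0−20)≡4=e (all mod 26).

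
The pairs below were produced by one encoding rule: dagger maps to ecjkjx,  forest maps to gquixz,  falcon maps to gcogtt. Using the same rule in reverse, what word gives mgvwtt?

lesson

Letter i (0-indexed) is shifted by i+1, so successive shifts are 1, 2, 3, ….
Reversing it on mgvwtt: m−1=l, g−2=e, v−3=s, w−4=s, t−5=o, t−6=n.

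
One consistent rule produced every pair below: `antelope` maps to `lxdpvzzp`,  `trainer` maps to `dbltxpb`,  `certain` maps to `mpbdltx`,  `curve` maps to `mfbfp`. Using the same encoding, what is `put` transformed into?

The shift depends on letter class: consonant n→x is +10, but vowel a→l is +11. Vowels shift forward by 11 and consonants shift forward by 10.
On put: p(cons)+10=z, u(vowel)+11=f, t(cons)+10=d.

zfd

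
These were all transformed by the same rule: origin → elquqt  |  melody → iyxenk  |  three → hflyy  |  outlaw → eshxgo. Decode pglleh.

parrot

Treating letters as 0–25, the rule is x ↦ 11x + 6 (mod 26).
Reversing it on pglleh: p(15)→19·(15−6)≡15=p; g(6)→19·(6−6)≡0=a; l(11)→19·(11−6)≡17=r; l(11)→19·(11−6)≡17=r; e(4)→19·(4−6)≡14=o; h(7)→19·(7−6)≡19=t (all mod 26).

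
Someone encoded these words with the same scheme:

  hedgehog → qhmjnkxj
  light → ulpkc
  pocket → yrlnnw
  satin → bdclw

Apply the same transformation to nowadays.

wrfdmdhv

Shifts by position in hedgehog: pos 0: h→q (+9), pos 1: e→h (+3), pos 2: d→m (+9), pos 3: g→j (+3) — repeating every 2. A repeating key of period 2 is used — shifts +9, +3 over and over.
Applying it to nowadays: n+9=w, o+3=r, w+9=f, a+3=d, d+9=m, a+3=d, y+9=h, s+3=v.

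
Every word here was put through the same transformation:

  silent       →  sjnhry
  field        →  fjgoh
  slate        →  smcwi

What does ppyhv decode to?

power

In silent: s→s is +0, i→j is +1, l→n is +2, e→h is +3 — the shift increases by 1 each position. The shift increases by 1 at each position, starting from +0: 0, 1, 2, ….
Reversing it on ppyhv: p−0=p, p−1=o, y−2=w, h−3=e, v−4=r.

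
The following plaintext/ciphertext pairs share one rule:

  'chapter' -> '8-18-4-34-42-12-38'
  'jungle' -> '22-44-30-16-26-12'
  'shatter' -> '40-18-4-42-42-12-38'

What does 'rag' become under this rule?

c(#3)→8 and h(#8)→18: differences scale by 2, so n = 2·pos + 2. With a=1..z=26, the number is 2·pos + 2.
On rag: r=18→38, a=1→4, g=7→16.

38-4-16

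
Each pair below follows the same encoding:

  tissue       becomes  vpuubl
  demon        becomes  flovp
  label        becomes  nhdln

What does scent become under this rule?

Two shifts are in play — +7 for a/e/i/o/u, +2 for every other letter.
For scent: s(cons)+2=u, c(cons)+2=e, e(vowel)+7=l, n(cons)+2=p, t(cons)+2=v.

uelpv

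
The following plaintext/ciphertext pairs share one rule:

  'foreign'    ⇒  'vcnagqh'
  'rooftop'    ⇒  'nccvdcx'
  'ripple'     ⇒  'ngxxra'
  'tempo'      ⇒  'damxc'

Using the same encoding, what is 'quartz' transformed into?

syundz

f(5)→v(21) and o(14)→c(2) fit y≡21x+20 (mod 26); the inverse of 21 mod 26 is 5. Each letter's alphabet position (a=0..z=25) is mapped through 21·x+20 mod 26 — an affine cipher.
Applying it to quartz: q(16)→21·16+20≡18=s; u(20)→21·20+20≡24=y; a(0)→21·0+20≡20=u; r(17)→21·17+20≡13=n; t(19)→21·19+20≡3=d; z(25)→21·25+20≡25=z (all mod 26).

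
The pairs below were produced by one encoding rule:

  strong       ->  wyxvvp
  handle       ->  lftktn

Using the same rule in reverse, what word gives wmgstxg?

In strong: s→w is +4, t→y is +5, r→x is +6, o→v is +7 — the shift increases by 1 each position. The shift increases by 1 at each position, starting from +4: 4, 5, 6, ….
Decoding wmgstxg: w−4=s, m−5=h, g−6=a, s−7=l, t−8=l, x−9=o, g−10=w.

shallow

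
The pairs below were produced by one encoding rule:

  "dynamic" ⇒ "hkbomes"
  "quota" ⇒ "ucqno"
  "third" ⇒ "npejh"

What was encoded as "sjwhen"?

Treating letters as 0–25, the rule is x ↦ 15x + 14 (mod 26).
Decoding sjwhen: s(18)→7·(18−14)≡2=c; j(9)→7·(9−14)≡17=r; w(22)→7·(22−14)≡4=e; h(7)→7·(7−14)≡3=d; e(4)→7·(4−14)≡8=i; n(13)→7·(13−14)≡19=t (all mod 26).

credit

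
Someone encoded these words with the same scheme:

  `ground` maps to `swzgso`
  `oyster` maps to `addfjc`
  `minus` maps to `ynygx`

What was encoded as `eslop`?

Shifts by position in ground: pos 0: g→s (+12), pos 1: r→w (+5), pos 2: o→z (+11), pos 3: u→g (+12), pos 4: n→s (+5), pos 5: d→o (+11) — repeating every 3. A repeating key of period 3 is used — shifts +12, +5, +11 over and over.
Decoding eslop: e−12=s, s−5=n, l−11=a, o−12=c, p−5=k.

snack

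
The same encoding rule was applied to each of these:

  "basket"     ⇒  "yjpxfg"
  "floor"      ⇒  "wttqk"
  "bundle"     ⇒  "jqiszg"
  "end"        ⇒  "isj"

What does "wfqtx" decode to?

The word is reversed, then every letter is shifted forward by 5.
Reversing it on wfqtx: shift back: w−5=r, f−5=a, q−5=l, t−5=o, x−5=s → ralos; then reverse → solar.

solar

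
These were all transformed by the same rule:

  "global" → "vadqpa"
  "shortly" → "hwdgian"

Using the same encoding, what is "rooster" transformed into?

Compare letters: g→v is +15, l→a is +15, o→d is +15 — a constant shift. This is a Caesar cipher with shift 15.
Applying it to rooster: r+15=g, o+15=d, o+15=d, s+15=h, t+15=i, e+15=t, r+15=g.

gddhitg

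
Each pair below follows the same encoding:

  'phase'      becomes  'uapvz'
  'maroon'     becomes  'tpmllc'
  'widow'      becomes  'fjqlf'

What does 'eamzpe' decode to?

threat

p(15)→u(20) and h(7)→a(0) fit y≡9x+15 (mod 26); the inverse of 9 mod 26 is 3. Each letter's alphabet position (a=0..z=25) is mapped through 9·x+15 mod 26 — an affine cipher.
Reversing it on eamzpe: e(4)→3·(4−15)≡19=t; a(0)→3·(0−15)≡7=h; m(12)→3·(12−15)≡17=r; z(25)→3·(25−15)≡4=e; p(15)→3·(15−15)≡0=a; e(4)→3·(4−15)≡19=t (all mod 26).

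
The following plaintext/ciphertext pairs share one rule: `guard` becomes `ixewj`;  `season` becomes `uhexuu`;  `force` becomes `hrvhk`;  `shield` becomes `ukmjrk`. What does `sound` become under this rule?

In guard: g→i is +2, u→x is +3, a→e is +4, r→w is +5 — the shift increases by 1 each position. Each letter shifts forward by (position + 2), i.e. 2, 3, 4, … — the shift grows by one for each successive letter.
Applying it to sound: s+2=u, o+3=r, u+4=y, n+5=s, d+6=j.

urysj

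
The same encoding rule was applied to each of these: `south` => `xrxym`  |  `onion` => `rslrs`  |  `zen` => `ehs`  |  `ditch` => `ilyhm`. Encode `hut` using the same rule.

Two shifts are in play — +3 for a/e/i/o/u, +5 for every other letter.
For hut: h(cons)+5=m, u(vowel)+3=x, t(cons)+5=y.

mxy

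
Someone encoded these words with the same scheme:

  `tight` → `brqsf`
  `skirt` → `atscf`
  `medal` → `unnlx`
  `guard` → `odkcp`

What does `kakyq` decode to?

In tight: t→b is +8, i→r is +9, g→q is +10, h→s is +11 — the shift increases by 1 each position. The shift increases by 1 at each position, starting from +8: 8, 9, 10, ….
Undoing it on kakyq: k−8=c, a−9=r, k−10=a, y−11=n, q−12=e.

crane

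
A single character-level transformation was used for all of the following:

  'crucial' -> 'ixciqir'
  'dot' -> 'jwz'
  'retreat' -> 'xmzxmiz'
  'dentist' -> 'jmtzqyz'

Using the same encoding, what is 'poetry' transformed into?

Vowels shift forward by 8 and consonants shift forward by 6.
On poetry: p(cons)+6=v, o(vowel)+8=w, e(vowel)+8=m, t(cons)+6=z, r(cons)+6=x, y(cons)+6=e.

vwmzxe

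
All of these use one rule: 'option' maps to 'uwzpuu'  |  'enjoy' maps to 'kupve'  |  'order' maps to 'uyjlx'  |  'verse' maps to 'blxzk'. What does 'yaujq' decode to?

Shifts by position in option: pos 0: o→u (+6), pos 1: p→w (+7), pos 2: t→z (+6), pos 3: i→p (+7) — repeating every 2. A repeating key of period 2 is used — shifts +6, +7 over and over.
Decoding yaujq: y−6=s, a−7=t, u−6=o, j−7=c, q−6=k.

stock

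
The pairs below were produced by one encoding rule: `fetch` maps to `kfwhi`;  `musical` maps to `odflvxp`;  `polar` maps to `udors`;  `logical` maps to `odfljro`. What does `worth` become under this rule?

kwurz

The output letters match the input read backwards, each shifted +3: fetch reversed is hctef. Two steps: reverse the string, then apply a Caesar shift of +3.
For worth: reverse → htrow; then shift: h+3=k, t+3=w, r+3=u, o+3=r, w+3=z.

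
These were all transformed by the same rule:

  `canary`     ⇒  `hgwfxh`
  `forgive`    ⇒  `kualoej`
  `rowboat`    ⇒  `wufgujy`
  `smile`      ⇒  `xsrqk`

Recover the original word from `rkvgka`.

Shifts by position in canary: pos 0: c→h (+5), pos 1: a→g (+6), pos 2: n→w (+9), pos 3: a→f (+5), pos 4: r→x (+6), pos 5: y→h (+9) — repeating every 3. It's a Vigenère-style cipher with numeric key [5,6,9]: position i shifts by key[i mod 3].
Reversing it on rkvgka: r−5=m, k−6=e, v−9=m, g−5=b, k−6=e, a−9=r.

member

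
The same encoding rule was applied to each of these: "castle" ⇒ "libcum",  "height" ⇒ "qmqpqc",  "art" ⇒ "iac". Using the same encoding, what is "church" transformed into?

The shift depends on letter class: consonant c→l is +9, but vowel a→i is +8. The rule splits by letter class: vowels +8, consonants +9.
On church: c(cons)+9=l, h(cons)+9=q, u(vowel)+8=c, r(cons)+9=a, c(cons)+9=l, h(cons)+9=q.

lqcalq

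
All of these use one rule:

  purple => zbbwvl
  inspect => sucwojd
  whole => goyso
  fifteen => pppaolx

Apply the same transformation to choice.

moypml

Shifts by position in purple: pos 0: p→z (+10), pos 1: u→b (+7), pos 2: r→b (+10), pos 3: p→w (+7) — repeating every 2. A repeating key of period 2 is used — shifts +10, +7 over and over.
On choice: c+10=m, h+7=o, o+10=y, i+7=p, c+10=m, e+7=l.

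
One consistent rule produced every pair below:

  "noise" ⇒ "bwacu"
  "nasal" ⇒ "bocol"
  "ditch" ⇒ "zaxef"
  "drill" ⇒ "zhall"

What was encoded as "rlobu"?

n(13)→b(1) and o(14)→w(22) fit y≡21x+14 (mod 26); the inverse of 21 mod 26 is 5. This is an affine cipher: with a=0,…,z=25, each position x becomes (21x+14) mod 26.
Decoding rlobu: r(17)→5·(17−14)≡15=p; l(11)→5·(11−14)≡11=l; o(14)→5·(14−14)≡0=a; b(1)→5·(1−14)≡13=n; u(20)→5·(20−14)≡4=e (all mod 26).

plane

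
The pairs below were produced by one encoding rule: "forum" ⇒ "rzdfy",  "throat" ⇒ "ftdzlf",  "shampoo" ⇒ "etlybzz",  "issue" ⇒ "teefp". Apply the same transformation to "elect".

pxpof

The rule splits by letter class: vowels +11, consonants +12.
On elect: e(vowel)+11=p, l(cons)+12=x, e(vowel)+11=p, c(cons)+12=o, t(cons)+12=f.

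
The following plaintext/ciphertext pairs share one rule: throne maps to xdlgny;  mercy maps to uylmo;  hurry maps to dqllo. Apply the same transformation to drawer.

flacyl

t(19)→x(23) and h(7)→d(3) fit y≡19x+0 (mod 26); the inverse of 19 mod 26 is 11. Treating letters as 0–25, the rule is x ↦ 19x + 0 (mod 26).
On drawer: d(3)→19·3+0≡5=f; r(17)→19·17+0≡11=l; a(0)→19·0+0≡0=a; w(22)→19·22+0≡2=c; e(4)→19·4+0≡24=y; r(17)→19·17+0≡11=l (all mod 26).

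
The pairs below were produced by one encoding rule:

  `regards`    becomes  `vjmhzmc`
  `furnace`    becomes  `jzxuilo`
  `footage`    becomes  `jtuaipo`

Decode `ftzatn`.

In regards: r→v is +4, e→j is +5, g→m is +6, a→h is +7 — the shift increases by 1 each position. The shift increases by 1 at each position, starting from +4: 4, 5, 6, ….
Decoding ftzatn: f−4=b, t−5=o, z−6=t, a−7=t, t−8=l, n−9=e.

bottle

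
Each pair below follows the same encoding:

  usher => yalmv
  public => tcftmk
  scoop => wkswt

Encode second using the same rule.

wmgwrl

Shifts by position in usher: pos 0: u→y (+4), pos 1: s→a (+8), pos 2: h→l (+4), pos 3: e→m (+8) — repeating every 2. It's a Vigenère-style cipher with numeric key [4,8]: position i shifts by key[i mod 2].
For second: s+4=w, e+8=m, c+4=g, o+8=w, n+4=r, d+8=l.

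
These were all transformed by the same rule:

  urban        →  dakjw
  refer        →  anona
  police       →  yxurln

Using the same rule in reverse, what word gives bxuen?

Compare letters: u→d is +9, r→a is +9, b→k is +9 — a constant shift. It's a constant shift of +9 (ROT9).
Reversing it on bxuen: b−9=s, x−9=o, u−9=l, e−9=v, n−9=e.

solve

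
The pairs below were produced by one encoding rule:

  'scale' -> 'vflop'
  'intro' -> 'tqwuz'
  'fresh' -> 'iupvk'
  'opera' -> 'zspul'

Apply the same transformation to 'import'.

The shift depends on letter class: consonant s→v is +3, but vowel a→l is +11. The rule splits by letter class: vowels +11, consonants +3.
For import: i(vowel)+11=t, m(cons)+3=p, p(cons)+3=s, o(vowel)+11=z, r(cons)+3=u, t(cons)+3=w.

tpszuw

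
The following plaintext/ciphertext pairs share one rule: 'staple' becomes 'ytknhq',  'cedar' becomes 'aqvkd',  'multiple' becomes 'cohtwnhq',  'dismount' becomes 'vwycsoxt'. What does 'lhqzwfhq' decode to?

flexible

Each letter's alphabet position (a=0..z=25) is mapped through 21·x+10 mod 26 — an affine cipher.
Decoding lhqzwfhq: l(11)→5·(11−10)≡5=f; h(7)→5·(7−10)≡11=l; q(16)→5·(16−10)≡4=e; z(25)→5·(25−10)≡23=x; w(22)→5·(22−10)≡8=i; f(5)→5·(5−10)≡1=b; h(7)→5·(7−10)≡11=l; q(16)→5·(16−10)≡4=e (all mod 26).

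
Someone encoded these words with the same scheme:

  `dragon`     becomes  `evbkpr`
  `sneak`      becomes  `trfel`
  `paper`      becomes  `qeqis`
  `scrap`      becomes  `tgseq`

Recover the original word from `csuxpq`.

bottom

Shifts by position in dragon: pos 0: d→e (+1), pos 1: r→v (+4), pos 2: a→b (+1), pos 3: g→k (+4) — repeating every 2. It's a Vigenère-style cipher with numeric key [1,4]: position i shifts by key[i mod 2].
Undoing it on csuxpq: c−1=b, s−4=o, u−1=t, x−4=t, p−1=o, q−4=m.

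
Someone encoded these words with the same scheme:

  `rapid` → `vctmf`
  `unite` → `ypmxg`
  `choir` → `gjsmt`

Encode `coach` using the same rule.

Shifts by position in rapid: pos 0: r→v (+4), pos 1: a→c (+2), pos 2: p→t (+4), pos 3: i→m (+4), pos 4: d→f (+2) — repeating every 3. A repeating key of period 3 is used — shifts +4, +2, +4 over and over.
For coach: c+4=g, o+2=q, a+4=e, c+4=g, h+2=j.

gqegj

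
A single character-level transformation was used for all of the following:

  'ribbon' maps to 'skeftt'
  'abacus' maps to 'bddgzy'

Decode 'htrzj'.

grove

In ribbon: r→s is +1, i→k is +2, b→e is +3, b→f is +4 — the shift increases by 1 each position. The shift increases by 1 at each position, starting from +1: 1, 2, 3, ….
Decoding htrzj: h−1=g, t−2=r, r−3=o, z−4=v, j−5=e.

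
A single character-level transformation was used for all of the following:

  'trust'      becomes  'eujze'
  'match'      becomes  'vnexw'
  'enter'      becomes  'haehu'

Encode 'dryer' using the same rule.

cudhu

Each letter's alphabet position (a=0..z=25) is mapped through 5·x+13 mod 26 — an affine cipher.
Applying it to dryer: d(3)→5·3+13≡2=c; r(17)→5·17+13≡20=u; y(24)→5·24+13≡3=d; e(4)→5·4+13≡7=h; r(17)→5·17+13≡20=u (all mod 26).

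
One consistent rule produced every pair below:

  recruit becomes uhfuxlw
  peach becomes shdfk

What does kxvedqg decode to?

Compare letters: r→u is +3, e→h is +3, c→f is +3 — a constant shift. It's a constant shift of +3 (ROT3).
Undoing it on kxvedqg: k−3=h, x−3=u, v−3=s, e−3=b, d−3=a, q−3=n, g−3=d.

husband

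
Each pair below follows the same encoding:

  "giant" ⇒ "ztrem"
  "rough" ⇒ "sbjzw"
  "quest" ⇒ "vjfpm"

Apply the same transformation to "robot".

Treating letters as 0–25, the rule is x ↦ 23x + 17 (mod 26).
For robot: r(17)→23·17+17≡18=s; o(14)→23·14+17≡1=b; b(1)→23·1+17≡14=o; o(14)→23·14+17≡1=b; t(19)→23·19+17≡12=m (all mod 26).

sbobm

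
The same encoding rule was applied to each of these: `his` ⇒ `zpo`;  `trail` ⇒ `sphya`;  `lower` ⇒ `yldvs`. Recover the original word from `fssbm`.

The output letters match the input read backwards, each shifted +7: his reversed is sih. Two steps: reverse the string, then apply a Caesar shift of +7.
Undoing it on fssbm: shift back: f−7=y, s−7=l, s−7=l, b−7=u, m−7=f → ylluf; then reverse → fully.

fully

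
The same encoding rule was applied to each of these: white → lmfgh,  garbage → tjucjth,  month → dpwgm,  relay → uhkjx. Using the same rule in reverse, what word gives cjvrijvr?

Each letter's alphabet position (a=0..z=25) is mapped through 19·x+9 mod 26 — an affine cipher.
Undoing it on cjvrijvr: c(2)→11·(2−9)≡1=b; j(9)→11·(9−9)≡0=a; v(21)→11·(21−9)≡2=c; r(17)→11·(17−9)≡10=k; i(8)→11·(8−9)≡15=p; j(9)→11·(9−9)≡0=a; v(21)→11·(21−9)≡2=c; r(17)→11·(17−9)≡10=k (all mod 26).

backpack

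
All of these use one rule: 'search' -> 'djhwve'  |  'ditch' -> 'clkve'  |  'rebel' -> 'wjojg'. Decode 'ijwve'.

perch

s(18)→d(3) and e(4)→j(9) fit y≡7x+7 (mod 26); the inverse of 7 mod 26 is 15. Each letter's alphabet position (a=0..z=25) is mapped through 7·x+7 mod 26 — an affine cipher.
Undoing it on ijwve: i(8)→15·(8−7)≡15=p; j(9)→15·(9−7)≡4=e; w(22)→15·(22−7)≡17=r; v(21)→15·(21−7)≡2=c; e(4)→15·(4−7)≡7=h (all mod 26).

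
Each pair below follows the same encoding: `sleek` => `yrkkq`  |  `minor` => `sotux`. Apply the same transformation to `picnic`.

voitoi

Compare letters: s→y is +6, l→r is +6, e→k is +6 — a constant shift. Each letter is shifted forward by 6 in the alphabet (a Caesar shift of +6).
On picnic: p+6=v, i+6=o, c+6=i, n+6=t, i+6=o, c+6=i.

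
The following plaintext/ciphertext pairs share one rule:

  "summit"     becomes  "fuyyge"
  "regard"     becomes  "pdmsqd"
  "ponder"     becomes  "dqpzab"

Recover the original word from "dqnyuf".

timber

The output letters match the input read backwards, each shifted +12: summit reversed is timmus. The word is reversed, then every letter is shifted forward by 12.
Undoing it on dqnyuf: shift back: d−12=r, q−12=e, n−12=b, y−12=m, u−12=i, f−12=t → rebmit; then reverse → timber.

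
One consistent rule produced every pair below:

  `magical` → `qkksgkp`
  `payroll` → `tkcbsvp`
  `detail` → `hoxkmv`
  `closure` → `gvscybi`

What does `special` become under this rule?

Shifts by position in magical: pos 0: m→q (+4), pos 1: a→k (+10), pos 2: g→k (+4), pos 3: i→s (+10) — repeating every 2. The shifts repeat in a cycle of length 2: positions 0,1,… shift by +4, +10, then the pattern repeats.
On special: s+4=w, p+10=z, e+4=i, c+10=m, i+4=m, a+10=k, l+4=p.

wzimmkp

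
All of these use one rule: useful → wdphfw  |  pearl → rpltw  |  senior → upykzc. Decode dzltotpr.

boarding

It's a Vigenère-style cipher with numeric key [2,11,11]: position i shifts by key[i mod 3].
Reversing it on dzltotpr: d−2=b, z−11=o, l−11=a, t−2=r, o−11=d, t−11=i, p−2=n, r−11=g.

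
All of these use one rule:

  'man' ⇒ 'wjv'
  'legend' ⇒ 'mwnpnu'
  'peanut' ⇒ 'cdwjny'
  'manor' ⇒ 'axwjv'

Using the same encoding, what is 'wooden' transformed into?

The output letters match the input read backwards, each shifted +9: man reversed is nam. Read the word backwards and shift each letter +9.
On wooden: reverse → nedoow; then shift: n+9=w, e+9=n, d+9=m, o+9=x, o+9=x, w+9=f.

wnmxxf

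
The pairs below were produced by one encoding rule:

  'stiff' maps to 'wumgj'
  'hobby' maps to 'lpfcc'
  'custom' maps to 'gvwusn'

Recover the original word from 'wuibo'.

The shifts repeat in a cycle of length 2: positions 0,1,… shift by +4, +1, then the pattern repeats.
Undoing it on wuibo: w−4=s, u−1=t, i−4=e, b−1=a, o−4=k.

steak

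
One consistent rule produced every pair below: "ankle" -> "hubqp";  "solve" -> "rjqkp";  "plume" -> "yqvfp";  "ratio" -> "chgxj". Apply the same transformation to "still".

rgxqq

a(0)→h(7) and n(13)→u(20) fit y≡15x+7 (mod 26); the inverse of 15 mod 26 is 7. Each letter's alphabet position (a=0..z=25) is mapped through 15·x+7 mod 26 — an affine cipher.
On still: s(18)→15·18+7≡17=r; t(19)→15·19+7≡6=g; i(8)→15·8+7≡23=x; l(11)→15·11+7≡16=q; l(11)→15·11+7≡16=q (all mod 26).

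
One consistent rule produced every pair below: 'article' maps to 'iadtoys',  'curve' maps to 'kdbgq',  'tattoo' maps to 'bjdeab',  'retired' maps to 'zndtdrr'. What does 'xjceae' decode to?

pastor

Each letter shifts forward by (position + 8), i.e. 8, 9, 10, … — the shift grows by one for each successive letter.
Undoing it on xjceae: x−8=p, j−9=a, c−10=s, e−11=t, a−12=o, e−13=r.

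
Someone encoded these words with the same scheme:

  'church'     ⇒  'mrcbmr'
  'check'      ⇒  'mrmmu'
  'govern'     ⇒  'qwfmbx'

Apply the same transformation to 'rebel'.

bmlmv

The shift depends on letter class: consonant c→m is +10, but vowel u→c is +8. The rule splits by letter class: vowels +8, consonants +10.
For rebel: r(cons)+10=b, e(vowel)+8=m, b(cons)+10=l, e(vowel)+8=m, l(cons)+10=v.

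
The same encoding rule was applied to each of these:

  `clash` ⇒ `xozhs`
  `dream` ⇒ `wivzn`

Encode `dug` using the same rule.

Letters are reflected about the middle of the alphabet (position → 25−position): Atbash.
On dug: d↔w, u↔f, g↔t.

wft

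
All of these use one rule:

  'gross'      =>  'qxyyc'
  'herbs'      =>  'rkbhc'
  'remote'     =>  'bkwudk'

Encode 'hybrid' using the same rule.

Shifts by position in gross: pos 0: g→q (+10), pos 1: r→x (+6), pos 2: o→y (+10), pos 3: s→y (+6) — repeating every 2. A repeating key of period 2 is used — shifts +10, +6 over and over.
For hybrid: h+10=r, y+6=e, b+10=l, r+6=x, i+10=s, d+6=j.

relxsj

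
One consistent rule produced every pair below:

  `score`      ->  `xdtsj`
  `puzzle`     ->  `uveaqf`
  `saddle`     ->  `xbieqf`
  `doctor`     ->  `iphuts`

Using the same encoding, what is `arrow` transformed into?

A repeating key of period 2 is used — shifts +5, +1 over and over.
For arrow: a+5=f, r+1=s, r+5=w, o+1=p, w+5=b.

fswpb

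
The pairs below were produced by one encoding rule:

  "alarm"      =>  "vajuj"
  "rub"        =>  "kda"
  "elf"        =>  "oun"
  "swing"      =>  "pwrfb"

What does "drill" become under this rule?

uuram

The output letters match the input read backwards, each shifted +9: alarm reversed is mrala. Two steps: reverse the string, then apply a Caesar shift of +9.
Applying it to drill: reverse → llird; then shift: l+9=u, l+9=u, i+9=r, r+9=a, d+9=m.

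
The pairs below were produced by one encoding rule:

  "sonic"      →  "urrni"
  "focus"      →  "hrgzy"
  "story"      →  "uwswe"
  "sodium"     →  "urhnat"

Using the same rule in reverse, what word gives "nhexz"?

least

In sonic: s→u is +2, o→r is +3, n→r is +4, i→n is +5 — the shift increases by 1 each position. The shift increases by 1 at each position, starting from +2: 2, 3, 4, ….
Reversing it on nhexz: n−2=l, h−3=e, e−4=a, x−5=s, z−6=t.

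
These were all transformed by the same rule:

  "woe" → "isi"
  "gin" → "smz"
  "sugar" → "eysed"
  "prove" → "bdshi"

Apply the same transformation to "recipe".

diombi

The shift depends on letter class: consonant w→i is +12, but vowel o→s is +4. The rule splits by letter class: vowels +4, consonants +12.
Applying it to recipe: r(cons)+12=d, e(vowel)+4=i, c(cons)+12=o, i(vowel)+4=m, p(cons)+12=b, e(vowel)+4=i.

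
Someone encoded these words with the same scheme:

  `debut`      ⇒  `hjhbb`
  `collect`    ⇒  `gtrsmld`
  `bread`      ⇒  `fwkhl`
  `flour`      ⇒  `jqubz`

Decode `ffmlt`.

In debut: d→h is +4, e→j is +5, b→h is +6, u→b is +7 — the shift increases by 1 each position. Letter i (0-indexed) is shifted by i+4, so successive shifts are 4, 5, 6, ….
Reversing it on ffmlt: f−4=b, f−5=a, m−6=g, l−7=e, t−8=l.

bagel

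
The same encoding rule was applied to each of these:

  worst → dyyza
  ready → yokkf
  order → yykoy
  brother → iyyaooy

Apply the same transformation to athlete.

kaosoao

The shift depends on letter class: consonant w→d is +7, but vowel o→y is +10. Vowels shift forward by 10 and consonants shift forward by 7.
For athlete: a(vowel)+10=k, t(cons)+7=a, h(cons)+7=o, l(cons)+7=s, e(vowel)+10=o, t(cons)+7=a, e(vowel)+10=o.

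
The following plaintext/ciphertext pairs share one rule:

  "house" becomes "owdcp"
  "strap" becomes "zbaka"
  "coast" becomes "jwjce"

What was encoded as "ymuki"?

relax

Each letter shifts forward by (position + 7), i.e. 7, 8, 9, … — the shift grows by one for each successive letter.
Undoing it on ymuki: y−7=r, m−8=e, u−9=l, k−10=a, i−11=x.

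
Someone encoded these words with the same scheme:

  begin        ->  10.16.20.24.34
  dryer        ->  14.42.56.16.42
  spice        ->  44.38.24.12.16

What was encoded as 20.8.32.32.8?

b(#2)→10 and e(#5)→16: differences scale by 2, so n = 2·pos + 6. Each letter becomes 2×(its alphabet position, a=1..z=26) + 6.
Undoing it on 20.8.32.32.8: 20→(20−6)÷2=7=g, 8→(8−6)÷2=1=a, 32→(32−6)÷2=13=m, 32→(32−6)÷2=13=m, 8→(8−6)÷2=1=a.

gamma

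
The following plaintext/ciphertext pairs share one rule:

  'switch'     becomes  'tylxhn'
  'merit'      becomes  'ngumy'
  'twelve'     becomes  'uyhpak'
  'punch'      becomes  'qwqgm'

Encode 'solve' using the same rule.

tqozj

In switch: s→t is +1, w→y is +2, i→l is +3, t→x is +4 — the shift increases by 1 each position. The shift increases by 1 at each position, starting from +1: 1, 2, 3, ….
Applying it to solve: s+1=t, o+2=q, l+3=o, v+4=z, e+5=j.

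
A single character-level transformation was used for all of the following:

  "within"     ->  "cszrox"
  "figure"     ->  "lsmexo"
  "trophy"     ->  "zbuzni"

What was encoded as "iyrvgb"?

collar

A repeating key of period 2 is used — shifts +6, +10 over and over.
Reversing it on iyrvgb: i−6=c, y−10=o, r−6=l, v−10=l, g−6=a, b−10=r.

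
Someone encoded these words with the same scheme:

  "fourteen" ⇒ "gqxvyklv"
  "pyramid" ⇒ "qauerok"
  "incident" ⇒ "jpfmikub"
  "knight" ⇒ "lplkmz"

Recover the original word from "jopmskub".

In fourteen: f→g is +1, o→q is +2, u→x is +3, r→v is +4 — the shift increases by 1 each position. Each letter shifts forward by (position + 1), i.e. 1, 2, 3, … — the shift grows by one for each successive letter.
Decoding jopmskub: j−1=i, o−2=m, p−3=m, m−4=i, s−5=n, k−6=e, u−7=n, b−8=t.

imminent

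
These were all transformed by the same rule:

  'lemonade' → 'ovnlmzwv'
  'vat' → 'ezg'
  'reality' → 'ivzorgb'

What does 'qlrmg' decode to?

joint

Each letter is replaced by its mirror in the alphabet: a↔z, b↔y, c↔x, and so on (the Atbash cipher).
Undoing it on qlrmg: q↔j, l↔o, r↔i, m↔n, g↔t.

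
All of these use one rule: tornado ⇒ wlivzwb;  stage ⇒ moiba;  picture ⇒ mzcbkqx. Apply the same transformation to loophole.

The word is reversed, then every letter is shifted forward by 8.
On loophole: reverse → elohpool; then shift: e+8=m, l+8=t, o+8=w, h+8=p, p+8=x, o+8=w, o+8=w, l+8=t.

mtwpxwwt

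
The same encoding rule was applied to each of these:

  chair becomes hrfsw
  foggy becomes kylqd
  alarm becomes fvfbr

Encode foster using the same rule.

Shifts by position in chair: pos 0: c→h (+5), pos 1: h→r (+10), pos 2: a→f (+5), pos 3: i→s (+10) — repeating every 2. It's a Vigenère-style cipher with numeric key [5,10]: position i shifts by key[i mod 2].
Applying it to foster: f+5=k, o+10=y, s+5=x, t+10=d, e+5=j, r+10=b.

kyxdjb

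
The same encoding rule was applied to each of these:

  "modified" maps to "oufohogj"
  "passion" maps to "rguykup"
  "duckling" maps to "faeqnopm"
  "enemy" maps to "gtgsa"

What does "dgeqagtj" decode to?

Shifts by position in modified: pos 0: m→o (+2), pos 1: o→u (+6), pos 2: d→f (+2), pos 3: i→o (+6) — repeating every 2. The shifts repeat in a cycle of length 2: positions 0,1,… shift by +2, +6, then the pattern repeats.
Undoing it on dgeqagtj: d−2=b, g−6=a, e−2=c, q−6=k, a−2=y, g−6=a, t−2=r, j−6=d.

backyard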